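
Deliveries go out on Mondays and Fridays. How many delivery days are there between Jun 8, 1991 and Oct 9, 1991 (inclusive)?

35

Jun 8, 1991 is a Saturday.
From Jun 8, 1991 to Oct 9, 1991 is 124 days inclusive.
124 = 7 × 17 + 5, so there are 17 full weeks plus 5 extra days.
Each full week contributes 2 days from the set (Mon, Fri): 17 × 2 = 34.
The 5 extra days are Sat, Sun, Mon, Tue, Wed — 1 of them qualifies.
Total: 34 + 1 = 35.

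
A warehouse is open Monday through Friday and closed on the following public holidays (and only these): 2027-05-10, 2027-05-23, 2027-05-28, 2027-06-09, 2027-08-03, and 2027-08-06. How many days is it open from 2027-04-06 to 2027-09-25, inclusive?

2027-04-06 is a Tuesday.
The range spans 173 days (inclusive of both endpoints).
173 = 7 × 24 + 5, so there are 24 full weeks plus 5 extra days.
Each full week contributes 5 weekdays (Mon–Fri): 24 × 5 = 120.
The 5 extra days are Tue, Wed, Thu, Fri, Sat — 4 of them qualify.
Total: 120 + 4 = 124.
Holidays: 2027-05-10 (Mon); 2027-05-23 (Sun); 2027-05-28 (Fri); 2027-06-09 (Wed); 2027-08-03 (Tue); 2027-08-06 (Fri).
5 of the 6 holidays fall on weekdays; the rest are weekends and were already excluded.
Business days: 124 − 5 = 119.

119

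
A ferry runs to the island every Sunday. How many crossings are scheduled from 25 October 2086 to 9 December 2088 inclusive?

25 October 2086 is a Friday.
The range spans 777 days (inclusive of both endpoints).
777 = 7 × 111, so the span is exactly 111 full weeks.
Each full week contributes one Sunday: 111 so far.
Total: 111.

111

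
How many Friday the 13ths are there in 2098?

The 13th falls on a Friday when the month's 13th has weekday Fri.
Jan 13 is Mon; Feb 13 is Thu; Mar 13 is Thu; Apr 13 is Sun; May 13 is Tue; Jun 13 is Fri ✓; Jul 13 is Sun; Aug 13 is Wed; Sep 13 is Sat; Oct 13 is Mon; Nov 13 is Thu; Dec 13 is Sat.
Friday the 13ths: Jun.

1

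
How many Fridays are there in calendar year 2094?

January 1, 2094 is a Friday.
The range spans 365 days (inclusive of both endpoints).
365 = 7 × 52 + 1, so there are 52 full weeks plus 1 extra day.
Each full week contributes one Friday: 52 so far.
The 1 extra day is Friday — 1 of them qualifies.
Total: 52 + 1 = 53.

53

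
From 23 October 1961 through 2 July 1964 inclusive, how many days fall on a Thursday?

141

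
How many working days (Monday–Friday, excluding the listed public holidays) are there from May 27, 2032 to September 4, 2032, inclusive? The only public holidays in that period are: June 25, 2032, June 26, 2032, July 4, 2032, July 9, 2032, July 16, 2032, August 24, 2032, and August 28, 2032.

68 working days

May 27, 2032 is a Thursday.
From May 27, 2032 to September 4, 2032 is 101 days inclusive.
101 = 7 × 14 + 3, so there are 14 full weeks plus 3 extra days.
Each full week contributes 5 weekdays (Mon–Fri): 14 × 5 = 70.
The 3 extra days are Thu, Fri, Sat — 2 of them qualify.
Total: 70 + 2 = 72.
Holidays: June 25, 2032 (Fri); June 26, 2032 (Sat); July 4, 2032 (Sun); July 9, 2032 (Fri); July 16, 2032 (Fri); August 24, 2032 (Tue); August 28, 2032 (Sat).
4 of the 7 holidays fall on weekdays; the rest are weekends and were already excluded.
Business days: 72 − 4 = 68.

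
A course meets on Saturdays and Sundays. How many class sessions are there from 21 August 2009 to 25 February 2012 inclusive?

263

21 August 2009 is a Friday.
From 21 August 2009 to 25 February 2012 is 919 days inclusive.
919 = 7 × 131 + 2, so there are 131 full weeks plus 2 extra days.
Each full week contributes 2 days from the set (Sat, Sun): 131 × 2 = 262.
The 2 extra days are Friday, Saturday — 1 of them qualifies.
Total: 262 + 1 = 263.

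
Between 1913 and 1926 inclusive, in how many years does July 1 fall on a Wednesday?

2

Day of week of July 1 in each year:
1913: Tue, 1914: Wed ✓, 1915: Thu, 1916: Sat, 1917: Sun, 1918: Mon, 1919: Tue, 1920: Thu, 1921: Fri, 1922: Sat, 1923: Sun, 1924: Tue, 1925: Wed ✓, 1926: Thu
Wednesdays: 1914, 1925.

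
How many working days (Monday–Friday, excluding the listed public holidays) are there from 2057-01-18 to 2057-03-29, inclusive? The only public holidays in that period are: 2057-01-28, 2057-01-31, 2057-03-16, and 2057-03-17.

49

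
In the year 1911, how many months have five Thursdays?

A month has five Thursdays exactly when Thursday falls within its first (length − 28) days.
Jan: 31 days, starts Sun → 5 of Sun, Mon, Tue
Feb: 28 days, starts Wed → 5 of (none)
Mar: 31 days, starts Wed → 5 of Wed, Thu, Fri ✓
Apr: 30 days, starts Sat → 5 of Sat, Sun
May: 31 days, starts Mon → 5 of Mon, Tue, Wed
Jun: 30 days, starts Thu → 5 of Thu, Fri ✓
Jul: 31 days, starts Sat → 5 of Sat, Sun, Mon
Aug: 31 days, starts Tue → 5 of Tue, Wed, Thu ✓
Sep: 30 days, starts Fri → 5 of Fri, Sat
Oct: 31 days, starts Sun → 5 of Sun, Mon, Tue
Nov: 30 days, starts Wed → 5 of Wed, Thu ✓
Dec: 31 days, starts Fri → 5 of Fri, Sat, Sun
Months with five Thursdays: Mar, Jun, Aug, Nov.

4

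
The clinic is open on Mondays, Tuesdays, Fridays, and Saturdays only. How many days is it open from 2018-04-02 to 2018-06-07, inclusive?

2018-04-02 is a Monday.
That's 67 days from start to end, counting both.
67 = 7 × 9 + 4, so there are 9 full weeks plus 4 extra days.
Each full week contributes 4 days from the set (Mon, Tue, Fri, Sat): 9 × 4 = 36.
The 4 extra days are Monday, Tuesday, Wednesday, Thursday — 2 of them qualify.
Total: 36 + 2 = 38.

38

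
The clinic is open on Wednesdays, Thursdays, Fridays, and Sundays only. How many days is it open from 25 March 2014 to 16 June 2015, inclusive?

256

25 March 2014 is a Tuesday.
The range spans 449 days (inclusive of both endpoints).
449 = 7 × 64 + 1, so there are 64 full weeks plus 1 extra day.
Each full week contributes 4 days from the set (Wed, Thu, Fri, Sun): 64 × 4 = 256.
The 1 extra day is Tue — none qualify.
Total: 256 + 0 = 256.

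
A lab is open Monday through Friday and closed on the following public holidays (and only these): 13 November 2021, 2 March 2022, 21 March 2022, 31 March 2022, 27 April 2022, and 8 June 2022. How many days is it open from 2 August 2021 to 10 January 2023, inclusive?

372 working days

2 August 2021 is a Monday.
From 2 August 2021 to 10 January 2023 is 527 days inclusive.
527 = 7 × 75 + 2, so there are 75 full weeks plus 2 extra days.
Each full week contributes 5 weekdays (Mon–Fri): 75 × 5 = 375.
The 2 extra days are Mon, Tue — 2 of them qualify.
Total: 375 + 2 = 377.
Holidays: 13 November 2021 (Sat); 2 March 2022 (Wed); 21 March 2022 (Mon); 31 March 2022 (Thu); 27 April 2022 (Wed); 8 June 2022 (Wed).
5 of the 6 holidays fall on weekdays; the rest are weekends and were already excluded.
Business days: 377 − 5 = 372.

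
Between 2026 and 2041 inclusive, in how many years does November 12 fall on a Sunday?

2

Day of week of November 12 in each year:
2026: Thu, 2027: Fri, 2028: Sun ✓, 2029: Mon, 2030: Tue, 2031: Wed, 2032: Fri, 2033: Sat, 2034: Sun ✓, 2035: Mon, 2036: Wed, 2037: Thu, 2038: Fri, 2039: Sat, 2040: Mon, 2041: Tue
Sundays: 2028, 2034.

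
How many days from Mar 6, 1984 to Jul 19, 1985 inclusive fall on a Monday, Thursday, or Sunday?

Mar 6, 1984 is a Tuesday.
The range spans 501 days (inclusive of both endpoints).
501 = 7 × 71 + 4, so there are 71 full weeks plus 4 extra days.
Each full week contributes 3 days from the set (Mon, Thu, Sun): 71 × 3 = 213.
The 4 extra days are Tuesday, Wednesday, Thursday, Friday — 1 of them qualifies.
Total: 213 + 1 = 214.

214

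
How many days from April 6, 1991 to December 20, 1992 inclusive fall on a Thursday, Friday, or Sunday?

268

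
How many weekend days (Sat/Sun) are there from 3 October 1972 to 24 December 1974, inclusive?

3 October 1972 is a Tuesday.
That's 813 days from start to end, counting both.
813 = 7 × 116 + 1, so there are 116 full weeks plus 1 extra day.
Each full week contributes 2 weekend days (Sat, Sun): 116 × 2 = 232.
The 1 extra day is Tue — none qualify.
Total: 232 + 0 = 232.

232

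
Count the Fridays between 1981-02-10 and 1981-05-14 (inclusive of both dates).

1981-02-10 is a Tuesday.
From 1981-02-10 to 1981-05-14 is 94 days inclusive.
94 = 7 × 13 + 3, so there are 13 full weeks plus 3 extra days.
Each full week contributes one Friday: 13 so far.
The 3 extra days are Tuesday, Wednesday, Thursday — none qualify.
Total: 13 + 0 = 13.

13 Fridays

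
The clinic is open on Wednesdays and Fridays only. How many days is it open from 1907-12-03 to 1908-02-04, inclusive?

18

1907-12-03 is a Tuesday.
The range spans 64 days (inclusive of both endpoints).
64 = 7 × 9 + 1, so there are 9 full weeks plus 1 extra day.
Each full week contributes 2 days from the set (Wed, Fri): 9 × 2 = 18.
The 1 extra day is Tuesday — none qualify.
Total: 18 + 0 = 18.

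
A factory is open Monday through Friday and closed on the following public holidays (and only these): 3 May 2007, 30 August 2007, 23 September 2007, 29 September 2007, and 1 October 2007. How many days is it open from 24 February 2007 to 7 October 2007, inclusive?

157

24 February 2007 is a Saturday.
From 24 February 2007 to 7 October 2007 is 226 days inclusive.
226 = 7 × 32 + 2, so there are 32 full weeks plus 2 extra days.
Each full week contributes 5 weekdays (Mon–Fri): 32 × 5 = 160.
The 2 extra days are Sat, Sun — none qualify.
Total: 160 + 0 = 160.
Holidays: 3 May 2007 (Thu); 30 August 2007 (Thu); 23 September 2007 (Sun); 29 September 2007 (Sat); 1 October 2007 (Mon).
3 of the 5 holidays fall on weekdays; the rest are weekends and were already excluded.
Business days: 160 − 3 = 157.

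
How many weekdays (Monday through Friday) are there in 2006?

260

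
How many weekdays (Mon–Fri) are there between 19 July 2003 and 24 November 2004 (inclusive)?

19 July 2003 is a Saturday.
The range spans 495 days (inclusive of both endpoints).
495 = 7 × 70 + 5, so there are 70 full weeks plus 5 extra days.
Each full week contributes 5 weekdays (Mon–Fri): 70 × 5 = 350.
The 5 extra days are Saturday, Sunday, Monday, Tuesday, Wednesday — 3 of them qualify.
Total: 350 + 3 = 353.

353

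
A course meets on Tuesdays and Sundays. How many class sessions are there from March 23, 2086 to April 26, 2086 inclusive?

10

March 23, 2086 is a Saturday.
That's 35 days from start to end, counting both.
35 = 7 × 5, so the span is exactly 5 full weeks.
Each full week contributes 2 days from the set (Tue, Sun): 5 × 2 = 10.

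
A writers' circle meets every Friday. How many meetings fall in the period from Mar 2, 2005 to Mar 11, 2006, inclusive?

Mar 2, 2005 is a Wednesday.
From Mar 2, 2005 to Mar 11, 2006 is 375 days inclusive.
375 = 7 × 53 + 4, so there are 53 full weeks plus 4 extra days.
Each full week contributes one Friday: 53 so far.
The 4 extra days are Wed, Thu, Fri, Sat — 1 of them qualifies.
Total: 53 + 1 = 54.

54 Fridays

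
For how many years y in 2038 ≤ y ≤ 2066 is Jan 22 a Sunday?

Day of week of January 22 in each year:
2038: Fri, 2039: Sat, 2040: Sun ✓, 2041: Tue, 2042: Wed, 2043: Thu, 2044: Fri, 2045: Sun ✓, 2046: Mon, 2047: Tue, 2048: Wed, 2049: Fri, 2050: Sat, 2051: Sun ✓, 2052: Mon, 2053: Wed, 2054: Thu, 2055: Fri, 2056: Sat, 2057: Mon, 2058: Tue, 2059: Wed, 2060: Thu, 2061: Sat, 2062: Sun ✓, 2063: Mon, 2064: Tue, 2065: Thu, 2066: Fri
Sundays: 2040, 2045, 2051, 2062.

4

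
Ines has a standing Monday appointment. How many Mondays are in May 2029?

4

1 May 2029 is a Tuesday.
That's 31 days from start to end, counting both.
31 = 7 × 4 + 3, so there are 4 full weeks plus 3 extra days.
Each full week contributes one Monday: 4 so far.
The 3 extra days are Tuesday, Wednesday, Thursday — none qualify.
Total: 4 + 0 = 4.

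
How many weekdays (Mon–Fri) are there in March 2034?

March 1, 2034 is a Wednesday.
The range spans 31 days (inclusive of both endpoints).
31 = 7 × 4 + 3, so there are 4 full weeks plus 3 extra days.
Each full week contributes 5 weekdays (Mon–Fri): 4 × 5 = 20.
The 3 extra days are Wed, Thu, Fri — 3 of them qualify.
Total: 20 + 3 = 23.

23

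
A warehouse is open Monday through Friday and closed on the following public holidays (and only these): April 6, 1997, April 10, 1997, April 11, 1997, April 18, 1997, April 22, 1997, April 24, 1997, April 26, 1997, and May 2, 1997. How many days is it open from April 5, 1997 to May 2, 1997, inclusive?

14

April 5, 1997 is a Saturday.
That's 28 days from start to end, counting both.
28 = 7 × 4, so the span is exactly 4 full weeks.
Each full week contributes 5 weekdays (Mon–Fri): 4 × 5 = 20.
Holidays: April 6, 1997 (Sun); April 10, 1997 (Thu); April 11, 1997 (Fri); April 18, 1997 (Fri); April 22, 1997 (Tue); April 24, 1997 (Thu); April 26, 1997 (Sat); May 2, 1997 (Fri).
6 of the 8 holidays fall on weekdays; the rest are weekends and were already excluded.
Business days: 20 − 6 = 14.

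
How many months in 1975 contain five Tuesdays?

4

A month has five Tuesdays exactly when Tuesday falls within its first (length − 28) days.
Jan: 31 days, starts Wed → 5 of Wed, Thu, Fri
Feb: 28 days, starts Sat → 5 of (none)
Mar: 31 days, starts Sat → 5 of Sat, Sun, Mon
Apr: 30 days, starts Tue → 5 of Tue, Wed ✓
May: 31 days, starts Thu → 5 of Thu, Fri, Sat
Jun: 30 days, starts Sun → 5 of Sun, Mon
Jul: 31 days, starts Tue → 5 of Tue, Wed, Thu ✓
Aug: 31 days, starts Fri → 5 of Fri, Sat, Sun
Sep: 30 days, starts Mon → 5 of Mon, Tue ✓
Oct: 31 days, starts Wed → 5 of Wed, Thu, Fri
Nov: 30 days, starts Sat → 5 of Sat, Sun
Dec: 31 days, starts Mon → 5 of Mon, Tue, Wed ✓
Months with five Tuesdays: Apr, Jul, Sep, Dec.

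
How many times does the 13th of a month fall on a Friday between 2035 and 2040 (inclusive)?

Friday-the-13ths by year:
2035: Apr, Jul
2036: Jun
2037: Feb, Mar, Nov
2038: Aug
2039: May
2040: Jan, Apr, Jul

11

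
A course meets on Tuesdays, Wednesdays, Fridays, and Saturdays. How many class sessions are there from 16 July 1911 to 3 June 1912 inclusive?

184

16 July 1911 is a Sunday.
That's 324 days from start to end, counting both.
324 = 7 × 46 + 2, so there are 46 full weeks plus 2 extra days.
Each full week contributes 4 days from the set (Tue, Wed, Fri, Sat): 46 × 4 = 184.
The 2 extra days are Sun, Mon — none qualify.
Total: 184 + 0 = 184.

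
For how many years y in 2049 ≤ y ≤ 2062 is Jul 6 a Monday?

Day of week of July 6 in each year:
2049: Tue, 2050: Wed, 2051: Thu, 2052: Sat, 2053: Sun, 2054: Mon ✓, 2055: Tue, 2056: Thu, 2057: Fri, 2058: Sat, 2059: Sun, 2060: Tue, 2061: Wed, 2062: Thu
Mondays: 2054.

1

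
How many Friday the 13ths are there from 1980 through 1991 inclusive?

Friday-the-13ths by year:
1980: Jun
1981: Feb, Mar, Nov
1982: Aug
1983: May
1984: Jan, Apr, Jul
1985: Sep, Dec
1986: Jun
1987: Feb, Mar, Nov
1988: May
1989: Jan, Oct
1990: Apr, Jul
1991: Sep, Dec

22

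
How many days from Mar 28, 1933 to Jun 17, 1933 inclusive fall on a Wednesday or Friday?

24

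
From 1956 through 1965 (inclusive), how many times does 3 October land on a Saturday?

Day of week of October 3 in each year:
1956: Wed, 1957: Thu, 1958: Fri, 1959: Sat ✓, 1960: Mon, 1961: Tue, 1962: Wed, 1963: Thu, 1964: Sat ✓, 1965: Sun
Saturdays: 1959, 1964.

2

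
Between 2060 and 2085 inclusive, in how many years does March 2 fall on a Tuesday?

Day of week of March 2 in each year:
2060: Tue ✓, 2061: Wed, 2062: Thu, 2063: Fri, 2064: Sun, 2065: Mon, 2066: Tue ✓, 2067: Wed, 2068: Fri, 2069: Sat, 2070: Sun, 2071: Mon, 2072: Wed, 2073: Thu, 2074: Fri, 2075: Sat, 2076: Mon, 2077: Tue ✓, 2078: Wed, 2079: Thu, 2080: Sat, 2081: Sun, 2082: Mon, 2083: Tue ✓, 2084: Thu, 2085: Fri
Tuesdays: 2060, 2066, 2077, 2083.

4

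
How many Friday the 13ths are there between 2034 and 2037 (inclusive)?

Friday-the-13ths by year:
2034: Jan, Oct
2035: Apr, Jul
2036: Jun
2037: Feb, Mar, Nov

8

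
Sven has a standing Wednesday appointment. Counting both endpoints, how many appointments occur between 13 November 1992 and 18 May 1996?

183 Wednesdays

13 November 1992 is a Friday.
From 13 November 1992 to 18 May 1996 is 1283 days inclusive.
1283 = 7 × 183 + 2, so there are 183 full weeks plus 2 extra days.
Each full week contributes one Wednesday: 183 so far.
The 2 extra days are Friday, Saturday — none qualify.
Total: 183 + 0 = 183.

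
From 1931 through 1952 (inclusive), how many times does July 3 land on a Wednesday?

Day of week of July 3 in each year:
1931: Fri, 1932: Sun, 1933: Mon, 1934: Tue, 1935: Wed ✓, 1936: Fri, 1937: Sat, 1938: Sun, 1939: Mon, 1940: Wed ✓, 1941: Thu, 1942: Fri, 1943: Sat, 1944: Mon, 1945: Tue, 1946: Wed ✓, 1947: Thu, 1948: Sat, 1949: Sun, 1950: Mon, 1951: Tue, 1952: Thu
Wednesdays: 1935, 1940, 1946.

3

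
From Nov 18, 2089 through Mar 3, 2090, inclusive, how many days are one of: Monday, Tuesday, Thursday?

45

Nov 18, 2089 is a Friday.
From Nov 18, 2089 to Mar 3, 2090 is 106 days inclusive.
106 = 7 × 15 + 1, so there are 15 full weeks plus 1 extra day.
Each full week contributes 3 days from the set (Mon, Tue, Thu): 15 × 3 = 45.
The 1 extra day is Friday — none qualify.
Total: 45 + 0 = 45.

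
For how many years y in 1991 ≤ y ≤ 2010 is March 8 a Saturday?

Day of week of March 8 in each year:
1991: Fri, 1992: Sun, 1993: Mon, 1994: Tue, 1995: Wed, 1996: Fri, 1997: Sat ✓, 1998: Sun, 1999: Mon, 2000: Wed, 2001: Thu, 2002: Fri, 2003: Sat ✓, 2004: Mon, 2005: Tue, 2006: Wed, 2007: Thu, 2008: Sat ✓, 2009: Sun, 2010: Mon
Saturdays: 1997, 2003, 2008.

3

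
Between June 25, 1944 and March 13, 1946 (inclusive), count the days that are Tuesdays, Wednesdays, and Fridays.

269

June 25, 1944 is a Sunday.
The range spans 627 days (inclusive of both endpoints).
627 = 7 × 89 + 4, so there are 89 full weeks plus 4 extra days.
Each full week contributes 3 days from the set (Tue, Wed, Fri): 89 × 3 = 267.
The 4 extra days are Sunday, Monday, Tuesday, Wednesday — 2 of them qualify.
Total: 267 + 2 = 269.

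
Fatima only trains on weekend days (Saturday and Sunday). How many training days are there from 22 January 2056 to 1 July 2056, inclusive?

47

22 January 2056 is a Saturday.
The range spans 162 days (inclusive of both endpoints).
162 = 7 × 23 + 1, so there are 23 full weeks plus 1 extra day.
Each full week contributes 2 weekend days (Sat, Sun): 23 × 2 = 46.
The 1 extra day is Saturday — 1 of them qualifies.
Total: 46 + 1 = 47.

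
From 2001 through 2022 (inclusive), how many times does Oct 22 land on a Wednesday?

Day of week of October 22 in each year:
2001: Mon, 2002: Tue, 2003: Wed ✓, 2004: Fri, 2005: Sat, 2006: Sun, 2007: Mon, 2008: Wed ✓, 2009: Thu, 2010: Fri, 2011: Sat, 2012: Mon, 2013: Tue, 2014: Wed ✓, 2015: Thu, 2016: Sat, 2017: Sun, 2018: Mon, 2019: Tue, 2020: Thu, 2021: Fri, 2022: Sat
Wednesdays: 2003, 2008, 2014.

3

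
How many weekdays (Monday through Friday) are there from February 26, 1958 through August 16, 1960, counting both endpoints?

February 26, 1958 is a Wednesday.
That's 903 days from start to end, counting both.
903 = 7 × 129, so the span is exactly 129 full weeks.
Each full week contributes 5 weekdays (Mon–Fri): 129 × 5 = 645.
Total: 645.

645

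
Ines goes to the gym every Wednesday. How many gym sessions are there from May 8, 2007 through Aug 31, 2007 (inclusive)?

May 8, 2007 is a Tuesday.
The range spans 116 days (inclusive of both endpoints).
116 = 7 × 16 + 4, so there are 16 full weeks plus 4 extra days.
Each full week contributes one Wednesday: 16 so far.
The 4 extra days are Tue, Wed, Thu, Fri — 1 of them qualifies.
Total: 16 + 1 = 17.

17 Wednesdays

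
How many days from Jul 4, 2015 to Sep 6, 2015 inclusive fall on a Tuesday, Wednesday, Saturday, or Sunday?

Jul 4, 2015 is a Saturday.
That's 65 days from start to end, counting both.
65 = 7 × 9 + 2, so there are 9 full weeks plus 2 extra days.
Each full week contributes 4 days from the set (Tue, Wed, Sat, Sun): 9 × 4 = 36.
The 2 extra days are Saturday, Sunday — 2 of them qualify.
Total: 36 + 2 = 38.

38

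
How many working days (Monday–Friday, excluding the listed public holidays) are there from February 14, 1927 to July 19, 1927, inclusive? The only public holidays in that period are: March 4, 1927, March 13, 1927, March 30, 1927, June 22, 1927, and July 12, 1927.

108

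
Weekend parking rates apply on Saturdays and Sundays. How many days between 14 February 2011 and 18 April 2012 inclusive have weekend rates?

122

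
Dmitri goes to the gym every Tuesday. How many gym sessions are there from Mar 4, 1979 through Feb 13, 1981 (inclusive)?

102

Mar 4, 1979 is a Sunday.
From Mar 4, 1979 to Feb 13, 1981 is 713 days inclusive.
713 = 7 × 101 + 6, so there are 101 full weeks plus 6 extra days.
Each full week contributes one Tuesday: 101 so far.
The 6 extra days are Sun, Mon, Tue, Wed, Thu, Fri — 1 of them qualifies.
Total: 101 + 1 = 102.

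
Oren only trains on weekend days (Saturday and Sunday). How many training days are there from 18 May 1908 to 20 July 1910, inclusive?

18 May 1908 is a Monday.
That's 794 days from start to end, counting both.
794 = 7 × 113 + 3, so there are 113 full weeks plus 3 extra days.
Each full week contributes 2 weekend days (Sat, Sun): 113 × 2 = 226.
The 3 extra days are Mon, Tue, Wed — none qualify.
Total: 226 + 0 = 226.

226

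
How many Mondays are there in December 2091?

5

2091-12-01 is a Saturday.
From 2091-12-01 to 2091-12-31 is 31 days inclusive.
31 = 7 × 4 + 3, so there are 4 full weeks plus 3 extra days.
Each full week contributes one Monday: 4 so far.
The 3 extra days are Saturday, Sunday, Monday — 1 of them qualifies.
Total: 4 + 1 = 5.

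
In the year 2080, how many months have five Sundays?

4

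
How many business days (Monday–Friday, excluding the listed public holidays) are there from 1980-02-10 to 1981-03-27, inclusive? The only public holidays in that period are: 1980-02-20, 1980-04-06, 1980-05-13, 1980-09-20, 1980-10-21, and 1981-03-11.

291 business days

1980-02-10 is a Sunday.
The range spans 412 days (inclusive of both endpoints).
412 = 7 × 58 + 6, so there are 58 full weeks plus 6 extra days.
Each full week contributes 5 weekdays (Mon–Fri): 58 × 5 = 290.
The 6 extra days are Sun, Mon, Tue, Wed, Thu, Fri — 5 of them qualify.
Total: 290 + 5 = 295.
Holidays: 1980-02-20 (Wed); 1980-04-06 (Sun); 1980-05-13 (Tue); 1980-09-20 (Sat); 1980-10-21 (Tue); 1981-03-11 (Wed).
4 of the 6 holidays fall on weekdays; the rest are weekends and were already excluded.
Business days: 295 − 4 = 291.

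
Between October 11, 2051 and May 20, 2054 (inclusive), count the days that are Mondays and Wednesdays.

October 11, 2051 is a Wednesday.
The range spans 953 days (inclusive of both endpoints).
953 = 7 × 136 + 1, so there are 136 full weeks plus 1 extra day.
Each full week contributes 2 days from the set (Mon, Wed): 136 × 2 = 272.
The 1 extra day is Wed — 1 of them qualifies.
Total: 272 + 1 = 273.

273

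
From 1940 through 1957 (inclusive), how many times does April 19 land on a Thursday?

Day of week of April 19 in each year:
1940: Fri, 1941: Sat, 1942: Sun, 1943: Mon, 1944: Wed, 1945: Thu ✓, 1946: Fri, 1947: Sat, 1948: Mon, 1949: Tue, 1950: Wed, 1951: Thu ✓, 1952: Sat, 1953: Sun, 1954: Mon, 1955: Tue, 1956: Thu ✓, 1957: Fri
Thursdays: 1945, 1951, 1956.

3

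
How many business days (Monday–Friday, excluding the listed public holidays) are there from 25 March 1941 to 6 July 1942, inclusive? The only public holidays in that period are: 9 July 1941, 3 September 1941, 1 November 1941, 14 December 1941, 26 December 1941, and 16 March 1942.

331 business days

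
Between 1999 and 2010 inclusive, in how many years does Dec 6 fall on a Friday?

1

Day of week of December 6 in each year:
1999: Mon, 2000: Wed, 2001: Thu, 2002: Fri ✓, 2003: Sat, 2004: Mon, 2005: Tue, 2006: Wed, 2007: Thu, 2008: Sat, 2009: Sun, 2010: Mon
Fridays: 2002.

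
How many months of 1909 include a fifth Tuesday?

4

A month has five Tuesdays exactly when Tuesday falls within its first (length − 28) days.
Jan: 31 days, starts Fri → 5 of Fri, Sat, Sun
Feb: 28 days, starts Mon → 5 of (none)
Mar: 31 days, starts Mon → 5 of Mon, Tue, Wed ✓
Apr: 30 days, starts Thu → 5 of Thu, Fri
May: 31 days, starts Sat → 5 of Sat, Sun, Mon
Jun: 30 days, starts Tue → 5 of Tue, Wed ✓
Jul: 31 days, starts Thu → 5 of Thu, Fri, Sat
Aug: 31 days, starts Sun → 5 of Sun, Mon, Tue ✓
Sep: 30 days, starts Wed → 5 of Wed, Thu
Oct: 31 days, starts Fri → 5 of Fri, Sat, Sun
Nov: 30 days, starts Mon → 5 of Mon, Tue ✓
Dec: 31 days, starts Wed → 5 of Wed, Thu, Fri
Months with five Tuesdays: Mar, Jun, Aug, Nov.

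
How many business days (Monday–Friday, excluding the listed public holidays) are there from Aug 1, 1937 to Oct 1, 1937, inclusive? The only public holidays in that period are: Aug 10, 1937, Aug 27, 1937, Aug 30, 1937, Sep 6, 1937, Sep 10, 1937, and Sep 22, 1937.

39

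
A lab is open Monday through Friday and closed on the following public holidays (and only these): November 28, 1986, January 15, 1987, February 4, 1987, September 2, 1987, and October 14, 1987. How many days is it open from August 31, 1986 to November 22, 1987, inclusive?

315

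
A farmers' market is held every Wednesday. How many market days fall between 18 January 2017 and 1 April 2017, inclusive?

18 January 2017 is a Wednesday.
The range spans 74 days (inclusive of both endpoints).
74 = 7 × 10 + 4, so there are 10 full weeks plus 4 extra days.
Each full week contributes one Wednesday: 10 so far.
The 4 extra days are Wed, Thu, Fri, Sat — 1 of them qualifies.
Total: 10 + 1 = 11.

11 Wednesdays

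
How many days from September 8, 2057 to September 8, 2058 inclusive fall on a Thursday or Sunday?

September 8, 2057 is a Saturday.
The range spans 366 days (inclusive of both endpoints).
366 = 7 × 52 + 2, so there are 52 full weeks plus 2 extra days.
Each full week contributes 2 days from the set (Thu, Sun): 52 × 2 = 104.
The 2 extra days are Sat, Sun — 1 of them qualifies.
Total: 104 + 1 = 105.

105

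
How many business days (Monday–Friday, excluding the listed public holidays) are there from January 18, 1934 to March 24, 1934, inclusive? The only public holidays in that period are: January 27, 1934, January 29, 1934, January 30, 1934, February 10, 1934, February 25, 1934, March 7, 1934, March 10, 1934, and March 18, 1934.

January 18, 1934 is a Thursday.
That's 66 days from start to end, counting both.
66 = 7 × 9 + 3, so there are 9 full weeks plus 3 extra days.
Each full week contributes 5 weekdays (Mon–Fri): 9 × 5 = 45.
The 3 extra days are Thu, Fri, Sat — 2 of them qualify.
Total: 45 + 2 = 47.
Holidays: January 27, 1934 (Sat); January 29, 1934 (Mon); January 30, 1934 (Tue); February 10, 1934 (Sat); February 25, 1934 (Sun); March 7, 1934 (Wed); March 10, 1934 (Sat); March 18, 1934 (Sun).
3 of the 8 holidays fall on weekdays; the rest are weekends and were already excluded.
Business days: 47 − 3 = 44.

44 business days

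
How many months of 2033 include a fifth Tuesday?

4

A month has five Tuesdays exactly when Tuesday falls within its first (length − 28) days.
Jan: 31 days, starts Sat → 5 of Sat, Sun, Mon
Feb: 28 days, starts Tue → 5 of (none)
Mar: 31 days, starts Tue → 5 of Tue, Wed, Thu ✓
Apr: 30 days, starts Fri → 5 of Fri, Sat
May: 31 days, starts Sun → 5 of Sun, Mon, Tue ✓
Jun: 30 days, starts Wed → 5 of Wed, Thu
Jul: 31 days, starts Fri → 5 of Fri, Sat, Sun
Aug: 31 days, starts Mon → 5 of Mon, Tue, Wed ✓
Sep: 30 days, starts Thu → 5 of Thu, Fri
Oct: 31 days, starts Sat → 5 of Sat, Sun, Mon
Nov: 30 days, starts Tue → 5 of Tue, Wed ✓
Dec: 31 days, starts Thu → 5 of Thu, Fri, Sat
Months with five Tuesdays: Mar, May, Aug, Nov.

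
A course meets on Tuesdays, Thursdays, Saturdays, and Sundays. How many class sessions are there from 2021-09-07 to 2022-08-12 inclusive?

194

2021-09-07 is a Tuesday.
The range spans 340 days (inclusive of both endpoints).
340 = 7 × 48 + 4, so there are 48 full weeks plus 4 extra days.
Each full week contributes 4 days from the set (Tue, Thu, Sat, Sun): 48 × 4 = 192.
The 4 extra days are Tuesday, Wednesday, Thursday, Friday — 2 of them qualify.
Total: 192 + 2 = 194.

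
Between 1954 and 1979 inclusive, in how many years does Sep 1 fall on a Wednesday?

Day of week of September 1 in each year:
1954: Wed ✓, 1955: Thu, 1956: Sat, 1957: Sun, 1958: Mon, 1959: Tue, 1960: Thu, 1961: Fri, 1962: Sat, 1963: Sun, 1964: Tue, 1965: Wed ✓, 1966: Thu, 1967: Fri, 1968: Sun, 1969: Mon, 1970: Tue, 1971: Wed ✓, 1972: Fri, 1973: Sat, 1974: Sun, 1975: Mon, 1976: Wed ✓, 1977: Thu, 1978: Fri, 1979: Sat
Wednesdays: 1954, 1965, 1971, 1976.

4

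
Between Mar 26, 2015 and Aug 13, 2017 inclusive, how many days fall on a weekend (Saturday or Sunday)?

250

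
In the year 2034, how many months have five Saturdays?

4

A month has five Saturdays exactly when Saturday falls within its first (length − 28) days.
Jan: 31 days, starts Sun → 5 of Sun, Mon, Tue
Feb: 28 days, starts Wed → 5 of (none)
Mar: 31 days, starts Wed → 5 of Wed, Thu, Fri
Apr: 30 days, starts Sat → 5 of Sat, Sun ✓
May: 31 days, starts Mon → 5 of Mon, Tue, Wed
Jun: 30 days, starts Thu → 5 of Thu, Fri
Jul: 31 days, starts Sat → 5 of Sat, Sun, Mon ✓
Aug: 31 days, starts Tue → 5 of Tue, Wed, Thu
Sep: 30 days, starts Fri → 5 of Fri, Sat ✓
Oct: 31 days, starts Sun → 5 of Sun, Mon, Tue
Nov: 30 days, starts Wed → 5 of Wed, Thu
Dec: 31 days, starts Fri → 5 of Fri, Sat, Sun ✓
Months with five Saturdays: Apr, Jul, Sep, Dec.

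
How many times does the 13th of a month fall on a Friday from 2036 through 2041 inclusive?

11

Friday-the-13ths by year:
2036: Jun
2037: Feb, Mar, Nov
2038: Aug
2039: May
2040: Jan, Apr, Jul
2041: Sep, Dec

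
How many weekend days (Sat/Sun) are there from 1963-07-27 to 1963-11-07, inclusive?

30

1963-07-27 is a Saturday.
From 1963-07-27 to 1963-11-07 is 104 days inclusive.
104 = 7 × 14 + 6, so there are 14 full weeks plus 6 extra days.
Each full week contributes 2 weekend days (Sat, Sun): 14 × 2 = 28.
The 6 extra days are Sat, Sun, Mon, Tue, Wed, Thu — 2 of them qualify.
Total: 28 + 2 = 30.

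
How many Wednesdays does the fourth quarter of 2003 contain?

14

October 1, 2003 is a Wednesday.
The range spans 92 days (inclusive of both endpoints).
92 = 7 × 13 + 1, so there are 13 full weeks plus 1 extra day.
Each full week contributes one Wednesday: 13 so far.
The 1 extra day is Wednesday — 1 of them qualifies.
Total: 13 + 1 = 14.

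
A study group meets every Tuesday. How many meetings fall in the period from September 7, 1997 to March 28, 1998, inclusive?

29

September 7, 1997 is a Sunday.
The range spans 203 days (inclusive of both endpoints).
203 = 7 × 29, so the span is exactly 29 full weeks.
Each full week contributes one Tuesday: 29 so far.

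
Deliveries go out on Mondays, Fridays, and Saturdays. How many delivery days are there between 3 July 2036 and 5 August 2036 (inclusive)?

3 July 2036 is a Thursday.
From 3 July 2036 to 5 August 2036 is 34 days inclusive.
34 = 7 × 4 + 6, so there are 4 full weeks plus 6 extra days.
Each full week contributes 3 days from the set (Mon, Fri, Sat): 4 × 3 = 12.
The 6 extra days are Thu, Fri, Sat, Sun, Mon, Tue — 3 of them qualify.
Total: 12 + 3 = 15.

15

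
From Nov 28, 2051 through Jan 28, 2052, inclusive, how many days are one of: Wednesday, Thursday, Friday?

Nov 28, 2051 is a Tuesday.
From Nov 28, 2051 to Jan 28, 2052 is 62 days inclusive.
62 = 7 × 8 + 6, so there are 8 full weeks plus 6 extra days.
Each full week contributes 3 days from the set (Wed, Thu, Fri): 8 × 3 = 24.
The 6 extra days are Tuesday, Wednesday, Thursday, Friday, Saturday, Sunday — 3 of them qualify.
Total: 24 + 3 = 27.

27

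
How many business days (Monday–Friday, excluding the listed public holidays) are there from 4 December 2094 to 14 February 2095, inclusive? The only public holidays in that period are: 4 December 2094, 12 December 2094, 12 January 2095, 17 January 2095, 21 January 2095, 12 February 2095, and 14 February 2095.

4 December 2094 is a Saturday.
From 4 December 2094 to 14 February 2095 is 73 days inclusive.
73 = 7 × 10 + 3, so there are 10 full weeks plus 3 extra days.
Each full week contributes 5 weekdays (Mon–Fri): 10 × 5 = 50.
The 3 extra days are Sat, Sun, Mon — 1 of them qualifies.
Total: 50 + 1 = 51.
Holidays: 4 December 2094 (Sat); 12 December 2094 (Sun); 12 January 2095 (Wed); 17 January 2095 (Mon); 21 January 2095 (Fri); 12 February 2095 (Sat); 14 February 2095 (Mon).
4 of the 7 holidays fall on weekdays; the rest are weekends and were already excluded.
Business days: 51 − 4 = 47.

47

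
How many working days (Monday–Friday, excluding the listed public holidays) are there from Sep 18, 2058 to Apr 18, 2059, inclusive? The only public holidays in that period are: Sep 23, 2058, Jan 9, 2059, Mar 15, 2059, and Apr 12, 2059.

Sep 18, 2058 is a Wednesday.
From Sep 18, 2058 to Apr 18, 2059 is 213 days inclusive.
213 = 7 × 30 + 3, so there are 30 full weeks plus 3 extra days.
Each full week contributes 5 weekdays (Mon–Fri): 30 × 5 = 150.
The 3 extra days are Wednesday, Thursday, Friday — 3 of them qualify.
Total: 150 + 3 = 153.
Holidays: Sep 23, 2058 (Mon); Jan 9, 2059 (Thu); Mar 15, 2059 (Sat); Apr 12, 2059 (Sat).
2 of the 4 holidays fall on weekdays; the rest are weekends and were already excluded.
Business days: 153 − 2 = 151.

151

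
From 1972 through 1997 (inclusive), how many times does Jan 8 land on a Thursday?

Day of week of January 8 in each year:
1972: Sat, 1973: Mon, 1974: Tue, 1975: Wed, 1976: Thu ✓, 1977: Sat, 1978: Sun, 1979: Mon, 1980: Tue, 1981: Thu ✓, 1982: Fri, 1983: Sat, 1984: Sun, 1985: Tue, 1986: Wed, 1987: Thu ✓, 1988: Fri, 1989: Sun, 1990: Mon, 1991: Tue, 1992: Wed, 1993: Fri, 1994: Sat, 1995: Sun, 1996: Mon, 1997: Wed
Thursdays: 1976, 1981, 1987.

3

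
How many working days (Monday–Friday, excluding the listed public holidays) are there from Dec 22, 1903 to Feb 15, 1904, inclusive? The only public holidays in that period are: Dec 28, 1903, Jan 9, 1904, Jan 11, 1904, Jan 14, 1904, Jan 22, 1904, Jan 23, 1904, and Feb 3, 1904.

35 working days

Dec 22, 1903 is a Tuesday.
That's 56 days from start to end, counting both.
56 = 7 × 8, so the span is exactly 8 full weeks.
Each full week contributes 5 weekdays (Mon–Fri): 8 × 5 = 40.
Total: 40.
Holidays: Dec 28, 1903 (Mon); Jan 9, 1904 (Sat); Jan 11, 1904 (Mon); Jan 14, 1904 (Thu); Jan 22, 1904 (Fri); Jan 23, 1904 (Sat); Feb 3, 1904 (Wed).
5 of the 7 holidays fall on weekdays; the rest are weekends and were already excluded.
Business days: 40 − 5 = 35.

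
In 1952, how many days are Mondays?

52

January 1, 1952 is a Tuesday.
From January 1, 1952 to December 31, 1952 is 366 days inclusive.
366 = 7 × 52 + 2, so there are 52 full weeks plus 2 extra days.
Each full week contributes one Monday: 52 so far.
The 2 extra days are Tue, Wed — none qualify.
Total: 52 + 0 = 52.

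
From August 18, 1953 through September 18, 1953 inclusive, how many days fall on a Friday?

August 18, 1953 is a Tuesday.
That's 32 days from start to end, counting both.
32 = 7 × 4 + 4, so there are 4 full weeks plus 4 extra days.
Each full week contributes one Friday: 4 so far.
The 4 extra days are Tuesday, Wednesday, Thursday, Friday — 1 of them qualifies.
Total: 4 + 1 = 5.

5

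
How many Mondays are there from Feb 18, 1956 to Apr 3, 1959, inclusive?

163

Feb 18, 1956 is a Saturday.
From Feb 18, 1956 to Apr 3, 1959 is 1141 days inclusive.
1141 = 7 × 163, so the span is exactly 163 full weeks.
Each full week contributes one Monday: 163 so far.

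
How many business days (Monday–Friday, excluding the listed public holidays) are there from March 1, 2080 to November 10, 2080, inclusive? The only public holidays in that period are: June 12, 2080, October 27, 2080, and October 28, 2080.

March 1, 2080 is a Friday.
From March 1, 2080 to November 10, 2080 is 255 days inclusive.
255 = 7 × 36 + 3, so there are 36 full weeks plus 3 extra days.
Each full week contributes 5 weekdays (Mon–Fri): 36 × 5 = 180.
The 3 extra days are Friday, Saturday, Sunday — 1 of them qualifies.
Total: 180 + 1 = 181.
Holidays: June 12, 2080 (Wed); October 27, 2080 (Sun); October 28, 2080 (Mon).
2 of the 3 holidays fall on weekdays; the rest are weekends and were already excluded.
Business days: 181 − 2 = 179.

179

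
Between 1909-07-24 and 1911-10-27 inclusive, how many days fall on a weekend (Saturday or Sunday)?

236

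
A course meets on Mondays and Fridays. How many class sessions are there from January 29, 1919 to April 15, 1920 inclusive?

January 29, 1919 is a Wednesday.
The range spans 443 days (inclusive of both endpoints).
443 = 7 × 63 + 2, so there are 63 full weeks plus 2 extra days.
Each full week contributes 2 days from the set (Mon, Fri): 63 × 2 = 126.
The 2 extra days are Wed, Thu — none qualify.
Total: 126 + 0 = 126.

126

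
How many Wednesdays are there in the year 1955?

52

1 January 1955 is a Saturday.
That's 365 days from start to end, counting both.
365 = 7 × 52 + 1, so there are 52 full weeks plus 1 extra day.
Each full week contributes one Wednesday: 52 so far.
The 1 extra day is Sat — none qualify.
Total: 52 + 0 = 52.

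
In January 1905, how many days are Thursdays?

1905-01-01 is a Sunday.
That's 31 days from start to end, counting both.
31 = 7 × 4 + 3, so there are 4 full weeks plus 3 extra days.
Each full week contributes one Thursday: 4 so far.
The 3 extra days are Sunday, Monday, Tuesday — none qualify.
Total: 4 + 0 = 4.

4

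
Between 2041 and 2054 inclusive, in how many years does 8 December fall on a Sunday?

3

Day of week of December 8 in each year:
2041: Sun ✓, 2042: Mon, 2043: Tue, 2044: Thu, 2045: Fri, 2046: Sat, 2047: Sun ✓, 2048: Tue, 2049: Wed, 2050: Thu, 2051: Fri, 2052: Sun ✓, 2053: Mon, 2054: Tue
Sundays: 2041, 2047, 2052.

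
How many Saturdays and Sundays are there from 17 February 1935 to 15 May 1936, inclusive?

129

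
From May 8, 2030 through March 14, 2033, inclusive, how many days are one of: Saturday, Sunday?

May 8, 2030 is a Wednesday.
That's 1042 days from start to end, counting both.
1042 = 7 × 148 + 6, so there are 148 full weeks plus 6 extra days.
Each full week contributes 2 days from the set (Sat, Sun): 148 × 2 = 296.
The 6 extra days are Wed, Thu, Fri, Sat, Sun, Mon — 2 of them qualify.
Total: 296 + 2 = 298.

298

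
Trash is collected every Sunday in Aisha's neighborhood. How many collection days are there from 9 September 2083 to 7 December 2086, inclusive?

169

9 September 2083 is a Thursday.
From 9 September 2083 to 7 December 2086 is 1186 days inclusive.
1186 = 7 × 169 + 3, so there are 169 full weeks plus 3 extra days.
Each full week contributes one Sunday: 169 so far.
The 3 extra days are Thu, Fri, Sat — none qualify.
Total: 169 + 0 = 169.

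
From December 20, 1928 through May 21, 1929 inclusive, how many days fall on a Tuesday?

22

December 20, 1928 is a Thursday.
From December 20, 1928 to May 21, 1929 is 153 days inclusive.
153 = 7 × 21 + 6, so there are 21 full weeks plus 6 extra days.
Each full week contributes one Tuesday: 21 so far.
The 6 extra days are Thursday, Friday, Saturday, Sunday, Monday, Tuesday — 1 of them qualifies.
Total: 21 + 1 = 22.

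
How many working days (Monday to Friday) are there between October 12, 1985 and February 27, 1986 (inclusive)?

99 weekdays

October 12, 1985 is a Saturday.
The range spans 139 days (inclusive of both endpoints).
139 = 7 × 19 + 6, so there are 19 full weeks plus 6 extra days.
Each full week contributes 5 weekdays (Mon–Fri): 19 × 5 = 95.
The 6 extra days are Saturday, Sunday, Monday, Tuesday, Wednesday, Thursday — 4 of them qualify.
Total: 95 + 4 = 99.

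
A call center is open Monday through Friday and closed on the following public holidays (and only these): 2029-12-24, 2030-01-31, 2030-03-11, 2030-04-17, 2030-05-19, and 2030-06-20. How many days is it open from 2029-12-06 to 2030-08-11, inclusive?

172

2029-12-06 is a Thursday.
That's 249 days from start to end, counting both.
249 = 7 × 35 + 4, so there are 35 full weeks plus 4 extra days.
Each full week contributes 5 weekdays (Mon–Fri): 35 × 5 = 175.
The 4 extra days are Thu, Fri, Sat, Sun — 2 of them qualify.
Total: 175 + 2 = 177.
Holidays: 2029-12-24 (Mon); 2030-01-31 (Thu); 2030-03-11 (Mon); 2030-04-17 (Wed); 2030-05-19 (Sun); 2030-06-20 (Thu).
5 of the 6 holidays fall on weekdays; the rest are weekends and were already excluded.
Business days: 177 − 5 = 172.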